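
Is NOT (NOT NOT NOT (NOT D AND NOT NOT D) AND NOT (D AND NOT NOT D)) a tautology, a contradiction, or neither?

NOT (NOT NOT NOT (NOT D AND NOT NOT D) AND NOT (D AND NOT NOT D))
= NOT NOT (NOT D AND NOT NOT D) OR D AND NOT NOT D   [De Morgan]
= NOT D AND NOT NOT D OR D AND NOT NOT D   [double negation]
= NOT NOT D   [distribution]
= D   [double negation]
This depends on D, so it is not a constant.

neither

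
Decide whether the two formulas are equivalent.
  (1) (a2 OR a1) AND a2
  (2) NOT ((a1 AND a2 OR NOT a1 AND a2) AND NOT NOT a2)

E1: (a2 OR a1) AND a2
    = a2   (absorption)
E2: NOT ((a1 AND a2 OR NOT a1 AND a2) AND NOT NOT a2)
    = NOT ((a1 AND a2 OR NOT a1 AND a2) AND a2)   (double negation)
    = NOT (a2 AND a2)   (distribution)
    = NOT a2   (idempotence)
These differ: at a1=0, a2=0, E1 = 0 but E2 = 1.

No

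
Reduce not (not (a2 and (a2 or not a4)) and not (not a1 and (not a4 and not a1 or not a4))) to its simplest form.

not (not (a2 and (a2 or not a4)) and not (not a1 and (not a4 and not a1 or not a4)))
= a2 and (a2 or not a4) or not a1 and (not a4 and not a1 or not a4)   — De Morgan
= a2 or not a1 and (not a4 and not a1 or not a4)   — absorption
= a2 or not a1 and not a4   — absorption

a2 or not a1 and not a4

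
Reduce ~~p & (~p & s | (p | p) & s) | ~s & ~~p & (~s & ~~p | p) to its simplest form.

~~p & (~p & s | (p | p) & s) | ~s & ~~p & (~s & ~~p | p)
= ~~p & (~p & s | p & s) | ~s & ~~p & (~s & ~~p | p)
= ~~p & (~p & s | p & s) | ~s & ~~p
= ~~p & s | ~s & ~~p
= ~~p
= p

p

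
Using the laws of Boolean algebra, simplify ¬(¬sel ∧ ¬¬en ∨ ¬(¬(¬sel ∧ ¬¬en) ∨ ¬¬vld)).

¬(¬sel ∧ ¬¬en ∨ ¬(¬(¬sel ∧ ¬¬en) ∨ ¬¬vld))
= ¬(¬sel ∧ ¬¬en ∨ ¬sel ∧ ¬¬en ∧ ¬vld)
= ¬(¬sel ∧ ¬¬en)
= sel ∨ ¬en

sel ∨ ¬en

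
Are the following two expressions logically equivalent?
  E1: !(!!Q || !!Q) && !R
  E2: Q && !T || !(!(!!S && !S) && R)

No

E1: !(!!Q || !!Q) && !R
    = !!!Q && !R   — idempotence
    = !Q && !R   — double negation
E2: Q && !T || !(!(!!S && !S) && R)
    = Q && !T || !((!S || S) && R)   — De Morgan
    = Q && !T || !R   — complement / identity
These differ: at Q=1, R=0, S=0, T=0, E1 = 0 but E2 = 1.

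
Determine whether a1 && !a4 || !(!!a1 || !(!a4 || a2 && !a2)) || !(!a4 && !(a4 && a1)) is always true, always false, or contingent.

a1 && !a4 || !(!!a1 || !(!a4 || a2 && !a2)) || !(!a4 && !(a4 && a1))
= a1 && !a4 || !(!!a1 || !(!a4 || a2 && !a2)) || a4 || a4 && a1   [De Morgan]
= a1 && !a4 || !a1 && (!a4 || a2 && !a2) || a4 || a4 && a1   [De Morgan]
= a1 && !a4 || !a1 && !a4 || a4 || a4 && a1   [complement / identity]
= !a4 || a4 || a4 && a1   [distribution]
= !a4 || a4   [absorption]
= true   [complement]

always true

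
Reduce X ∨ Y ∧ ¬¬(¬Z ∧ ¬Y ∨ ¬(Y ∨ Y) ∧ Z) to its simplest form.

X ∨ Y ∧ ¬¬(¬Z ∧ ¬Y ∨ ¬(Y ∨ Y) ∧ Z)
= X ∨ Y ∧ (¬Z ∧ ¬Y ∨ ¬(Y ∨ Y) ∧ Z)   (double negation)
= X ∨ Y ∧ (¬Z ∧ ¬Y ∨ ¬Y ∧ Z)   (idempotence)
= X ∨ Y ∧ ¬Y   (distribution)
= X   (complement / identity)

X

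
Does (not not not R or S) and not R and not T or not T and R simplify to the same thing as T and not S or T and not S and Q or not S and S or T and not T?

E1: (not not not R or S) and not R and not T or not T and R
    = (not R or S) and not R and not T or not T and R   (double negation)
    = not R and not T or not T and R   (absorption)
    = not T   (distribution)
E2: T and not S or T and not S and Q or not S and S or T and not T
    = T and not S or not S and S or T and not T   (absorption)
    = T and not S or not S and S   (complement / identity)
    = T and not S   (complement / identity)
These differ: at Q=1, R=1, S=0, T=0, E1 = 1 but E2 = 0.

No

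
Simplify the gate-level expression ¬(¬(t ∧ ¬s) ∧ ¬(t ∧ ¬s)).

t ∧ ¬s

¬(¬(t ∧ ¬s) ∧ ¬(t ∧ ¬s))
= ¬¬(t ∧ ¬s)   — idempotence
= t ∧ ¬s   — double negation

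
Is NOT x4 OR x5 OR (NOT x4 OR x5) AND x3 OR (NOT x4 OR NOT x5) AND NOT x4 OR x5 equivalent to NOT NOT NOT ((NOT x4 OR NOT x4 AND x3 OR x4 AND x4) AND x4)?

No

E1: NOT x4 OR x5 OR (NOT x4 OR x5) AND x3 OR (NOT x4 OR NOT x5) AND NOT x4 OR x5
    = NOT x4 OR x5 OR (NOT x4 OR x5) AND x3 OR NOT x4 OR x5   (absorption)
    = NOT x4 OR x5 OR NOT x4 OR x5   (absorption)
    = NOT x4 OR x5   (idempotence)
E2: NOT NOT NOT ((NOT x4 OR NOT x4 AND x3 OR x4 AND x4) AND x4)
    = NOT NOT NOT ((NOT x4 OR x4 AND x4) AND x4)   (absorption)
    = NOT NOT NOT ((NOT x4 OR x4) AND x4)   (idempotence)
    = NOT ((NOT x4 OR x4) AND x4)   (double negation)
    = NOT x4   (complement / identity)
These differ: at x3=0, x4=1, x5=1, E1 = 1 but E2 = 0.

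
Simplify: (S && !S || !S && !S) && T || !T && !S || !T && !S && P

(S && !S || !S && !S) && T || !T && !S || !T && !S && P
= !S && T || !T && !S || !T && !S && P   (distribution)
= !S && T || !T && !S   (absorption)
= !S   (distribution)

!S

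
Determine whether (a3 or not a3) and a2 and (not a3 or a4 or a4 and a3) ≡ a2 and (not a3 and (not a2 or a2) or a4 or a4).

E1: (a3 or not a3) and a2 and (not a3 or a4 or a4 and a3)
    = (a3 or not a3) and a2 and (not a3 or a4)   [absorption]
    = a2 and (not a3 or a4)   [complement / identity]
E2: a2 and (not a3 and (not a2 or a2) or a4 or a4)
    = a2 and (not a3 or a4 or a4)   [complement / identity]
    = a2 and (not a3 or a4)   [idempotence]
Both reduce to a2 and (not a3 or a4), so they are equivalent.

Yes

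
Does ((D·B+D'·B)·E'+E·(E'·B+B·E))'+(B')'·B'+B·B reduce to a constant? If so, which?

yes, True

((D·B+D'·B)·E'+E·(E'·B+B·E))'+(B')'·B'+B·B
= ((D·B+D'·B)·E'+E·(E'·B+B·E))'+B·B'+B·B   — double negation
= (B·E'+E·(E'·B+B·E))'+B·B'+B·B   — distribution
= (B·E'+E·B)'+B·B'+B·B   — distribution
= (B·E'+E·B)'+B   — distribution
= B'+B   — distribution
= 1   — complement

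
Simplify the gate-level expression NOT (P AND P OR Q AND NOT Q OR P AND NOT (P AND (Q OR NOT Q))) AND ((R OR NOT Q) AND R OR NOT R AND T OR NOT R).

NOT P

NOT (P AND P OR Q AND NOT Q OR P AND NOT (P AND (Q OR NOT Q))) AND ((R OR NOT Q) AND R OR NOT R AND T OR NOT R)
= NOT (P AND P OR Q AND NOT Q OR P AND NOT (P AND (Q OR NOT Q))) AND (R OR NOT R AND T OR NOT R)   [absorption]
= NOT (P AND P OR P AND NOT (P AND (Q OR NOT Q))) AND (R OR NOT R AND T OR NOT R)   [complement / identity]
= NOT (P AND P OR P AND NOT (P AND (Q OR NOT Q))) AND (R OR NOT R)   [absorption]
= NOT (P AND P OR P AND NOT P) AND (R OR NOT R)   [complement / identity]
= NOT P AND (R OR NOT R)   [distribution]
= NOT P   [complement / identity]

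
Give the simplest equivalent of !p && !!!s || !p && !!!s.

!p && !s

!p && !!!s || !p && !!!s
= !p && !!!s   [idempotence]
= !p && !s   [double negation]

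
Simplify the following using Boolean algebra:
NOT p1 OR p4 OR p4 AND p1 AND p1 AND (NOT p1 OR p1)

NOT p1 OR p4 OR p4 AND p1 AND p1 AND (NOT p1 OR p1)
= NOT p1 OR p4 OR p4 AND p1 AND p1   (complement / identity)
= NOT p1 OR p4 OR p4 AND p1   (idempotence)
= NOT p1 OR p4   (absorption)

NOT p1 OR p4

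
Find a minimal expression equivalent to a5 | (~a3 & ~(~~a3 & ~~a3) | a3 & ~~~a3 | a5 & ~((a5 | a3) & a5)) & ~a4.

a5 | ~a3 & ~a4

a5 | (~a3 & ~(~~a3 & ~~a3) | a3 & ~~~a3 | a5 & ~((a5 | a3) & a5)) & ~a4
= a5 | (~a3 & ~~~a3 | a3 & ~~~a3 | a5 & ~((a5 | a3) & a5)) & ~a4   (idempotence)
= a5 | (~~~a3 | a5 & ~((a5 | a3) & a5)) & ~a4   (distribution)
= a5 | (~a3 | a5 & ~((a5 | a3) & a5)) & ~a4   (double negation)
= a5 | (~a3 | a5 & ~a5) & ~a4   (absorption)
= a5 | ~a3 & ~a4   (complement / identity)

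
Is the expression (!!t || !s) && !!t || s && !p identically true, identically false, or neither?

(!!t || !s) && !!t || s && !p
= !!t || s && !p   — absorption
= t || s && !p   — double negation
This depends on p, s, t, so it is not a constant.

neither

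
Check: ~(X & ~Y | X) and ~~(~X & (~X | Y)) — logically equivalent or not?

E1: ~(X & ~Y | X)
    = ~X   — absorption
E2: ~~(~X & (~X | Y))
    = ~X & (~X | Y)   — double negation
    = ~X   — absorption
Both reduce to ~X, so they are equivalent.

Yes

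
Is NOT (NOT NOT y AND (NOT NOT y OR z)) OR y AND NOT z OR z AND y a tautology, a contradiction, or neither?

NOT (NOT NOT y AND (NOT NOT y OR z)) OR y AND NOT z OR z AND y
= NOT NOT NOT y OR y AND NOT z OR z AND y   [absorption]
= NOT y OR y AND NOT z OR z AND y   [double negation]
= NOT y OR y   [distribution]
= TRUE   [complement]

tautology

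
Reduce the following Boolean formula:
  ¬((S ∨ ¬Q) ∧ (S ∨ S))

¬((S ∨ ¬Q) ∧ (S ∨ S))
= ¬((S ∨ ¬Q) ∧ S)   [idempotence]
= ¬S   [absorption]

¬S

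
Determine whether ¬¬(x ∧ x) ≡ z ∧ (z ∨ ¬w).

E1: ¬¬(x ∧ x)
    = x ∧ x   (double negation)
    = x   (idempotence)
E2: z ∧ (z ∨ ¬w)
    = z   (absorption)
These differ: at w=0, x=0, z=1, E1 = 0 but E2 = 1.

No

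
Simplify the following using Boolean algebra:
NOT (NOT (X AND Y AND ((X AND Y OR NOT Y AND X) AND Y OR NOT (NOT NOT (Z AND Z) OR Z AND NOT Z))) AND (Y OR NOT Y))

X AND Y

NOT (NOT (X AND Y AND ((X AND Y OR NOT Y AND X) AND Y OR NOT (NOT NOT (Z AND Z) OR Z AND NOT Z))) AND (Y OR NOT Y))
= NOT NOT (X AND Y AND ((X AND Y OR NOT Y AND X) AND Y OR NOT (NOT NOT (Z AND Z) OR Z AND NOT Z)))   — complement / identity
= NOT NOT (X AND Y AND (X AND Y OR NOT (NOT NOT (Z AND Z) OR Z AND NOT Z)))   — distribution
= NOT NOT (X AND Y AND (X AND Y OR NOT (Z AND Z OR Z AND NOT Z)))   — double negation
= NOT NOT (X AND Y AND (X AND Y OR NOT Z))   — distribution
= NOT NOT (X AND Y)   — absorption
= X AND Y   — double negation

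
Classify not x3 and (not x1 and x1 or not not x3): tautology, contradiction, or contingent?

not x3 and (not x1 and x1 or not not x3)
= not x3 and (not x1 and x1 or x3)   — double negation
= not x3 and x3   — complement / identity
= False   — complement

contradiction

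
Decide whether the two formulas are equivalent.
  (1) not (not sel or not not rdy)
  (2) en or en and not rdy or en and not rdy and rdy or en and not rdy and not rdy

E1: not (not sel or not not rdy)
    = sel and not rdy   (De Morgan)
E2: en or en and not rdy or en and not rdy and rdy or en and not rdy and not rdy
    = en or en and not rdy or en and not rdy   (distribution)
    = en or en and not rdy   (idempotence)
    = en   (absorption)
These differ: at en=1, rdy=0, sel=0, E1 = 0 but E2 = 1.

No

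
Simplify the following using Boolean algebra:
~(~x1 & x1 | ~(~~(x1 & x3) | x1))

~(~x1 & x1 | ~(~~(x1 & x3) | x1))
= ~(~x1 & x1 | ~(x1 & x3 | x1))
= ~~(x1 & x3 | x1)
= x1 & x3 | x1
= x1

x1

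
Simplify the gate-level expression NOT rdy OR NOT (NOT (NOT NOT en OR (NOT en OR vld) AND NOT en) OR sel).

NOT rdy OR NOT (NOT (NOT NOT en OR (NOT en OR vld) AND NOT en) OR sel)
= NOT rdy OR NOT (NOT (NOT NOT en OR NOT en) OR sel)   (absorption)
= NOT rdy OR NOT (NOT en AND en OR sel)   (De Morgan)
= NOT rdy OR NOT sel   (complement / identity)

NOT rdy OR NOT sel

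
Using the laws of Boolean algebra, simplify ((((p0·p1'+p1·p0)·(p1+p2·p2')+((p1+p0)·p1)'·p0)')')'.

p0'

((((p0·p1'+p1·p0)·(p1+p2·p2')+((p1+p0)·p1)'·p0)')')'
= (((p0·(p1+p2·p2')+((p1+p0)·p1)'·p0)')')'   — distribution
= (((p0·(p1+p2·p2')+p1'·p0)')')'   — absorption
= (((p0·p1+p1'·p0)')')'   — complement / identity
= (((p0·(p1+p1'))')')'   — distribution
= ((p0')')'   — complement / identity
= p0'   — double negation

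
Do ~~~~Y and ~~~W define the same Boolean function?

E1: ~~~~Y
    = ~~Y   — double negation
    = Y   — double negation
E2: ~~~W
    = ~W   — double negation
These differ: at W=0, Y=0, E1 = 0 but E2 = 1.

No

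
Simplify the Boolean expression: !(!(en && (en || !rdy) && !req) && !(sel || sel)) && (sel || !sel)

en && !req || sel

!(!(en && (en || !rdy) && !req) && !(sel || sel)) && (sel || !sel)
= !(!(en && (en || !rdy) && !req) && !(sel || sel))   (complement / identity)
= !(!(en && (en || !rdy) && !req) && !sel)   (idempotence)
= en && (en || !rdy) && !req || sel   (De Morgan)
= en && !req || sel   (absorption)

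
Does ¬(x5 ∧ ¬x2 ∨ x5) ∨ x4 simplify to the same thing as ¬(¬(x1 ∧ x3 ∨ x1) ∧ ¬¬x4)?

E1: ¬(x5 ∧ ¬x2 ∨ x5) ∨ x4
    = ¬x5 ∨ x4   [absorption]
E2: ¬(¬(x1 ∧ x3 ∨ x1) ∧ ¬¬x4)
    = x1 ∧ x3 ∨ x1 ∨ ¬x4   [De Morgan]
    = x1 ∨ ¬x4   [absorption]
These differ: at x1=0, x2=0, x3=0, x4=0, x5=1, E1 = 0 but E2 = 1.

No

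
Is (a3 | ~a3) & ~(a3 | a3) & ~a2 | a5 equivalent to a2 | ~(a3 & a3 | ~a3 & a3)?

E1: (a3 | ~a3) & ~(a3 | a3) & ~a2 | a5
    = ~(a3 | a3) & ~a2 | a5
    = ~a3 & ~a2 | a5
E2: a2 | ~(a3 & a3 | ~a3 & a3)
    = a2 | ~a3
These differ: at a2=1, a3=1, a5=0, E1 = 0 but E2 = 1.

No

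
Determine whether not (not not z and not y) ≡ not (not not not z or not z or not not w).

No

E1: not (not not z and not y)
    = not z or y   (De Morgan)
E2: not (not not not z or not z or not not w)
    = not (not z or not z or not not w)   (double negation)
    = not (not z or not not w)   (idempotence)
    = z and not w   (De Morgan)
These differ: at w=1, y=1, z=0, E1 = 1 but E2 = 0.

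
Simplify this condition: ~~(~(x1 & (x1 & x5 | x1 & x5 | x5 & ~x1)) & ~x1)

~x1

~~(~(x1 & (x1 & x5 | x1 & x5 | x5 & ~x1)) & ~x1)
= ~(x1 & (x1 & x5 | x1 & x5 | x5 & ~x1) | x1)   [De Morgan]
= ~(x1 & (x1 & x5 | x5 & ~x1) | x1)   [idempotence]
= ~(x1 & x5 | x1)   [distribution]
= ~x1   [absorption]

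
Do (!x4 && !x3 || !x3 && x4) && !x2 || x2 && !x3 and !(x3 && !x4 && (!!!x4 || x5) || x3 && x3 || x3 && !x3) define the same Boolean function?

Yes

E1: (!x4 && !x3 || !x3 && x4) && !x2 || x2 && !x3
    = !x3 && !x2 || x2 && !x3   — distribution
    = !x3   — distribution
E2: !(x3 && !x4 && (!!!x4 || x5) || x3 && x3 || x3 && !x3)
    = !(x3 && !x4 && (!!!x4 || x5) || x3)   — distribution
    = !(x3 && !x4 && (!x4 || x5) || x3)   — double negation
    = !(x3 && !x4 || x3)   — absorption
    = !x3   — absorption
Both reduce to !x3, so they are equivalent.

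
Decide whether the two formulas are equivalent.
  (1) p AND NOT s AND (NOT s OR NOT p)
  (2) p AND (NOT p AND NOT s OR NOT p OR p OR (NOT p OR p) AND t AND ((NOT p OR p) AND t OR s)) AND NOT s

Yes

E1: p AND NOT s AND (NOT s OR NOT p)
    = p AND NOT s   [absorption]
E2: p AND (NOT p AND NOT s OR NOT p OR p OR (NOT p OR p) AND t AND ((NOT p OR p) AND t OR s)) AND NOT s
    = p AND (NOT p OR p OR (NOT p OR p) AND t AND ((NOT p OR p) AND t OR s)) AND NOT s   [absorption]
    = p AND (NOT p OR p OR (NOT p OR p) AND t) AND NOT s   [absorption]
    = p AND (NOT p OR p) AND NOT s   [absorption]
    = p AND NOT s   [complement / identity]
Both reduce to p AND NOT s, so they are equivalent.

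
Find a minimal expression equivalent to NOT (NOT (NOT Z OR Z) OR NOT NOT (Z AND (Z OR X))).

NOT (NOT (NOT Z OR Z) OR NOT NOT (Z AND (Z OR X)))
= (NOT Z OR Z) AND NOT (Z AND (Z OR X))   (De Morgan)
= (NOT Z OR Z) AND NOT Z   (absorption)
= NOT Z   (complement / identity)

NOT Z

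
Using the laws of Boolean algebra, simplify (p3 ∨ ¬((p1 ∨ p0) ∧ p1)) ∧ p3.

p3

(p3 ∨ ¬((p1 ∨ p0) ∧ p1)) ∧ p3
= (p3 ∨ ¬p1) ∧ p3   (absorption)
= p3   (absorption)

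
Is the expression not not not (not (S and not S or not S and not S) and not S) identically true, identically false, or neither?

not not not (not (S and not S or not S and not S) and not S)
= not (not (S and not S or not S and not S) and not S)
= not (not not S and not S)
= not S or S
= True

identically true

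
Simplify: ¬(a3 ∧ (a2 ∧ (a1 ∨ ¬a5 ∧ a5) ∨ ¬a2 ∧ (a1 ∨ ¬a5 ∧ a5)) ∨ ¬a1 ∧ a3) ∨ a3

True

¬(a3 ∧ (a2 ∧ (a1 ∨ ¬a5 ∧ a5) ∨ ¬a2 ∧ (a1 ∨ ¬a5 ∧ a5)) ∨ ¬a1 ∧ a3) ∨ a3
= ¬(a3 ∧ (a1 ∨ ¬a5 ∧ a5) ∨ ¬a1 ∧ a3) ∨ a3   — distribution
= ¬(a3 ∧ a1 ∨ ¬a1 ∧ a3) ∨ a3   — complement / identity
= ¬a3 ∨ a3   — distribution
= True   — complement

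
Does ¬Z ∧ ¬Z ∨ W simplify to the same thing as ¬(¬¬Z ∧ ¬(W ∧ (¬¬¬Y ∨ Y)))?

Yes

E1: ¬Z ∧ ¬Z ∨ W
    = ¬Z ∨ W   — idempotence
E2: ¬(¬¬Z ∧ ¬(W ∧ (¬¬¬Y ∨ Y)))
    = ¬(¬¬Z ∧ ¬(W ∧ (¬Y ∨ Y)))   — double negation
    = ¬(¬¬Z ∧ ¬W)   — complement / identity
    = ¬Z ∨ W   — De Morgan
Both reduce to ¬Z ∨ W, so they are equivalent.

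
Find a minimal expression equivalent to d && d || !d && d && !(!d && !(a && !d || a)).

d && d || !d && d && !(!d && !(a && !d || a))
= d && d || !d && d && (d || a && !d || a)
= d && d || !d && d && (d || a)
= d && d || !d && d
= d

d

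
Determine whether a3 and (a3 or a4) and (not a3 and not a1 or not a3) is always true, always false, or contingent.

a3 and (a3 or a4) and (not a3 and not a1 or not a3)
= a3 and (a3 or a4) and not a3
= a3 and not a3
= False

always false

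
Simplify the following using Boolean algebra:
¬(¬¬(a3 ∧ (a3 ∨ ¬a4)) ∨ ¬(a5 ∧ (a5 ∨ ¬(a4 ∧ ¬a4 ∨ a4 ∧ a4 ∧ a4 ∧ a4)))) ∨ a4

¬a3 ∧ a5 ∨ a4

¬(¬¬(a3 ∧ (a3 ∨ ¬a4)) ∨ ¬(a5 ∧ (a5 ∨ ¬(a4 ∧ ¬a4 ∨ a4 ∧ a4 ∧ a4 ∧ a4)))) ∨ a4
= ¬(a3 ∧ (a3 ∨ ¬a4)) ∧ a5 ∧ (a5 ∨ ¬(a4 ∧ ¬a4 ∨ a4 ∧ a4 ∧ a4 ∧ a4)) ∨ a4   (De Morgan)
= ¬(a3 ∧ (a3 ∨ ¬a4)) ∧ a5 ∧ (a5 ∨ ¬(a4 ∧ ¬a4 ∨ a4 ∧ a4)) ∨ a4   (idempotence)
= ¬(a3 ∧ (a3 ∨ ¬a4)) ∧ a5 ∧ (a5 ∨ ¬a4) ∨ a4   (distribution)
= ¬a3 ∧ a5 ∧ (a5 ∨ ¬a4) ∨ a4   (absorption)
= ¬a3 ∧ a5 ∨ a4   (absorption)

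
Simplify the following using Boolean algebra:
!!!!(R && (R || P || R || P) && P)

R && P

!!!!(R && (R || P || R || P) && P)
= !!!!(R && (R || P) && P)   — idempotence
= !!!!(R && P)   — absorption
= !!(R && P)   — double negation
= R && P   — double negation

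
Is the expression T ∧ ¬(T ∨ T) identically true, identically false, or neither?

identically false

T ∧ ¬(T ∨ T)
= T ∧ ¬T   [idempotence]
= False   [complement]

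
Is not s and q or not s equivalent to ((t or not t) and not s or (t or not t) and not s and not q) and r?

E1: not s and q or not s
    = not s   (absorption)
E2: ((t or not t) and not s or (t or not t) and not s and not q) and r
    = (t or not t) and not s and r   (absorption)
    = not s and r   (complement / identity)
These differ: at q=1, r=0, s=0, t=0, E1 = 1 but E2 = 0.

No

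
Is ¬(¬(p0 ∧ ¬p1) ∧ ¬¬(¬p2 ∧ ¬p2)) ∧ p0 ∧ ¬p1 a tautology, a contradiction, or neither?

¬(¬(p0 ∧ ¬p1) ∧ ¬¬(¬p2 ∧ ¬p2)) ∧ p0 ∧ ¬p1
= ¬(¬(p0 ∧ ¬p1) ∧ ¬(p2 ∨ p2)) ∧ p0 ∧ ¬p1
= (p0 ∧ ¬p1 ∨ p2 ∨ p2) ∧ p0 ∧ ¬p1
= (p0 ∧ ¬p1 ∨ p2) ∧ p0 ∧ ¬p1
= p0 ∧ ¬p1
This depends on p0, p1, so it is not a constant.

neither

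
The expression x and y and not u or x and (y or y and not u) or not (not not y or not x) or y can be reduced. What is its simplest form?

x or y

x and y and not u or x and (y or y and not u) or not (not not y or not x) or y
= x and y and not u or x and (y or y and not u) or not y and x or y   (De Morgan)
= x and y and not u or x and y or not y and x or y   (absorption)
= x and y or not y and x or y   (absorption)
= x or y   (distribution)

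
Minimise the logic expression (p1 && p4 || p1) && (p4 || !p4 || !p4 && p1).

p1

(p1 && p4 || p1) && (p4 || !p4 || !p4 && p1)
= (p1 && p4 || p1) && (p4 || !p4)
= p1 && (p4 || !p4)
= p1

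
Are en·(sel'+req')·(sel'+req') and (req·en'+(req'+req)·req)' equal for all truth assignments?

No

E1: en·(sel'+req')·(sel'+req')
    = en·(sel'+req')   (idempotence)
E2: (req·en'+(req'+req)·req)'
    = (req·en'+req)'   (complement / identity)
    = req'   (absorption)
These differ: at en=0, req=0, sel=0, E1 = 0 but E2 = 1.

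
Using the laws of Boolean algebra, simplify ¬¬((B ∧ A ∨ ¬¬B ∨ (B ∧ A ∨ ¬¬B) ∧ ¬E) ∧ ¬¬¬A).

B ∧ ¬A

¬¬((B ∧ A ∨ ¬¬B ∨ (B ∧ A ∨ ¬¬B) ∧ ¬E) ∧ ¬¬¬A)
= ¬¬((B ∧ A ∨ ¬¬B) ∧ ¬¬¬A)   [absorption]
= ¬¬((B ∧ A ∨ B) ∧ ¬¬¬A)   [double negation]
= (B ∧ A ∨ B) ∧ ¬¬¬A   [double negation]
= B ∧ ¬¬¬A   [absorption]
= B ∧ ¬A   [double negation]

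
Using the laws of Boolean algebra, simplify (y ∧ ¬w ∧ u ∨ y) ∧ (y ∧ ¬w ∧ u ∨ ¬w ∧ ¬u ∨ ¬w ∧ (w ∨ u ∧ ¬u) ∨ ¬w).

y ∧ ¬w

(y ∧ ¬w ∧ u ∨ y) ∧ (y ∧ ¬w ∧ u ∨ ¬w ∧ ¬u ∨ ¬w ∧ (w ∨ u ∧ ¬u) ∨ ¬w)
= (y ∧ ¬w ∧ u ∨ y) ∧ (y ∧ ¬w ∧ u ∨ ¬w ∧ ¬u ∨ ¬w ∧ w ∨ ¬w)   (complement / identity)
= (y ∧ ¬w ∧ u ∨ y) ∧ (y ∧ ¬w ∧ u ∨ ¬w ∧ ¬u ∨ ¬w)   (complement / identity)
= y ∧ (¬w ∧ ¬u ∨ ¬w) ∨ y ∧ ¬w ∧ u   (distribution)
= y ∧ ¬w ∨ y ∧ ¬w ∧ u   (absorption)
= y ∧ ¬w   (absorption)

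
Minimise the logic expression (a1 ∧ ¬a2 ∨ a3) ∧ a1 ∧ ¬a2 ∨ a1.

a1

(a1 ∧ ¬a2 ∨ a3) ∧ a1 ∧ ¬a2 ∨ a1
= a1 ∧ ¬a2 ∨ a1   [absorption]
= a1   [absorption]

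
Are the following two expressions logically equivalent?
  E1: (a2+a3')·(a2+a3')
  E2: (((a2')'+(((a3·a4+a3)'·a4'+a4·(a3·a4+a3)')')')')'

Yes

E1: (a2+a3')·(a2+a3')
    = a2+a3'   — idempotence
E2: (((a2')'+(((a3·a4+a3)'·a4'+a4·(a3·a4+a3)')')')')'
    = (((a2')'+(((a3·a4+a3)')')')')'   — distribution
    = (((a2')'+((a3')')')')'   — absorption
    = (a2'·(a3')')'   — De Morgan
    = a2+a3'   — De Morgan
Both reduce to a2+a3', so they are equivalent.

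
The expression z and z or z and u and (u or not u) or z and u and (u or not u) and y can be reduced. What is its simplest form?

z

z and z or z and u and (u or not u) or z and u and (u or not u) and y
= z and z or z and u and (u or not u)   (absorption)
= z and z or z and u   (complement / identity)
= (z or u) and z   (distribution)
= z   (absorption)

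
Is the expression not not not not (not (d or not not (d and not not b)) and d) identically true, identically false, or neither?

identically false

not not not not (not (d or not not (d and not not b)) and d)
= not not not not (not (d or d and not not b) and d)   (double negation)
= not not (not (d or d and not not b) and d)   (double negation)
= not (d or d and not not b) and d   (double negation)
= not (d or d and b) and d   (double negation)
= not d and d   (absorption)
= False   (complement)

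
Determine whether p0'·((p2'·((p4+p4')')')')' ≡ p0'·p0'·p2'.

Yes

E1: p0'·((p2'·((p4+p4')')')')'
    = p0'·p2'·((p4+p4')')'
    = p0'·p2'·(p4+p4')
    = p0'·p2'
E2: p0'·p0'·p2'
    = p0'·p2'
Both reduce to p0'·p2', so they are equivalent.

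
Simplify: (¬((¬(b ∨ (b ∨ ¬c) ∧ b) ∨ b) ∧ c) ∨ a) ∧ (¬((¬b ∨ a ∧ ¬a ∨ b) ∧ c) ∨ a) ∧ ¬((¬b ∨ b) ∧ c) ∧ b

¬c ∧ b

(¬((¬(b ∨ (b ∨ ¬c) ∧ b) ∨ b) ∧ c) ∨ a) ∧ (¬((¬b ∨ a ∧ ¬a ∨ b) ∧ c) ∨ a) ∧ ¬((¬b ∨ b) ∧ c) ∧ b
= (¬((¬(b ∨ (b ∨ ¬c) ∧ b) ∨ b) ∧ c) ∨ a) ∧ (¬((¬b ∨ b) ∧ c) ∨ a) ∧ ¬((¬b ∨ b) ∧ c) ∧ b   [complement / identity]
= (¬((¬(b ∨ b) ∨ b) ∧ c) ∨ a) ∧ (¬((¬b ∨ b) ∧ c) ∨ a) ∧ ¬((¬b ∨ b) ∧ c) ∧ b   [absorption]
= (¬((¬(b ∨ b) ∨ b) ∧ c) ∨ a) ∧ ¬((¬b ∨ b) ∧ c) ∧ b   [absorption]
= (¬((¬b ∨ b) ∧ c) ∨ a) ∧ ¬((¬b ∨ b) ∧ c) ∧ b   [idempotence]
= ¬((¬b ∨ b) ∧ c) ∧ b   [absorption]
= ¬c ∧ b   [complement / identity]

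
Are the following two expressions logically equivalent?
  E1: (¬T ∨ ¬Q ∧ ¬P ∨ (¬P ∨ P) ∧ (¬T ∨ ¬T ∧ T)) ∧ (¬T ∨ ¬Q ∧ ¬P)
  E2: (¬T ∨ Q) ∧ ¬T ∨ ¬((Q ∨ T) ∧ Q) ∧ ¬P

E1: (¬T ∨ ¬Q ∧ ¬P ∨ (¬P ∨ P) ∧ (¬T ∨ ¬T ∧ T)) ∧ (¬T ∨ ¬Q ∧ ¬P)
    = (¬T ∨ ¬Q ∧ ¬P ∨ (¬P ∨ P) ∧ ¬T) ∧ (¬T ∨ ¬Q ∧ ¬P)   (complement / identity)
    = (¬T ∨ ¬Q ∧ ¬P ∨ ¬T) ∧ (¬T ∨ ¬Q ∧ ¬P)   (complement / identity)
    = ¬T ∨ ¬Q ∧ ¬P   (absorption)
E2: (¬T ∨ Q) ∧ ¬T ∨ ¬((Q ∨ T) ∧ Q) ∧ ¬P
    = ¬T ∨ ¬((Q ∨ T) ∧ Q) ∧ ¬P   (absorption)
    = ¬T ∨ ¬Q ∧ ¬P   (absorption)
Both reduce to ¬T ∨ ¬Q ∧ ¬P, so they are equivalent.

Yes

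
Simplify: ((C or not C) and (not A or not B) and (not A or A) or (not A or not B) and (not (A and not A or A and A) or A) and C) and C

((C or not C) and (not A or not B) and (not A or A) or (not A or not B) and (not (A and not A or A and A) or A) and C) and C
= ((C or not C) and (not A or not B) and (not A or A) or (not A or not B) and (not A or A) and C) and C   [distribution]
= ((not A or not B) and (not A or A) or (not A or not B) and (not A or A) and C) and C   [complement / identity]
= (not A or not B) and (not A or A) and C   [absorption]
= (not A or not B) and C   [complement / identity]

(not A or not B) and C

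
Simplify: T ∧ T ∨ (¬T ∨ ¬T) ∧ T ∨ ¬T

T ∧ T ∨ (¬T ∨ ¬T) ∧ T ∨ ¬T
= T ∧ T ∨ ¬T ∧ T ∨ ¬T
= T ∨ ¬T
= True

True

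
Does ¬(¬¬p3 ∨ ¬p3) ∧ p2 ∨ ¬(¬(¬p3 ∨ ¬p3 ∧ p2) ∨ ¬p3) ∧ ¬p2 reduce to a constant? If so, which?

yes, False

¬(¬¬p3 ∨ ¬p3) ∧ p2 ∨ ¬(¬(¬p3 ∨ ¬p3 ∧ p2) ∨ ¬p3) ∧ ¬p2
= ¬(¬¬p3 ∨ ¬p3) ∧ p2 ∨ ¬(¬¬p3 ∨ ¬p3) ∧ ¬p2   (absorption)
= ¬(¬¬p3 ∨ ¬p3)   (distribution)
= ¬p3 ∧ p3   (De Morgan)
= False   (complement)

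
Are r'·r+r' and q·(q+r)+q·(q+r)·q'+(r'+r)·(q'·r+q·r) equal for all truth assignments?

E1: r'·r+r'
    = r'   (complement / identity)
E2: q·(q+r)+q·(q+r)·q'+(r'+r)·(q'·r+q·r)
    = q·(q+r)+q·(q+r)·q'+q'·r+q·r   (complement / identity)
    = q·(q+r)+q'·r+q·r   (absorption)
    = q·(q+r)+r   (distribution)
    = q+r   (absorption)
These differ: at q=0, r=1, E1 = 0 but E2 = 1.

No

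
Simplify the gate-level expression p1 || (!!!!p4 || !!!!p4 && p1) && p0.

p1 || (!!!!p4 || !!!!p4 && p1) && p0
= p1 || !!!!p4 && p0   — absorption
= p1 || !!p4 && p0   — double negation
= p1 || p4 && p0   — double negation

p1 || p4 && p0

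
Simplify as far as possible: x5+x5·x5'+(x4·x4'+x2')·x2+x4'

x5+x5·x5'+(x4·x4'+x2')·x2+x4'
= x5+x5·x5'+x2'·x2+x4'   [complement / identity]
= x5+x5·x5'+x4'   [complement / identity]
= x5+x4'   [complement / identity]

x5+x4'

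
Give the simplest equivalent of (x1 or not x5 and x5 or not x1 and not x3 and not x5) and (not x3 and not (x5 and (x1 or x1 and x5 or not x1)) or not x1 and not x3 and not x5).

not x3 and not x5

(x1 or not x5 and x5 or not x1 and not x3 and not x5) and (not x3 and not (x5 and (x1 or x1 and x5 or not x1)) or not x1 and not x3 and not x5)
= (x1 or not x5 and x5 or not x1 and not x3 and not x5) and (not x3 and not (x5 and (x1 or not x1)) or not x1 and not x3 and not x5)   [absorption]
= (x1 or not x1 and not x3 and not x5) and (not x3 and not (x5 and (x1 or not x1)) or not x1 and not x3 and not x5)   [complement / identity]
= x1 and not x3 and not (x5 and (x1 or not x1)) or not x1 and not x3 and not x5   [distribution]
= x1 and not x3 and not x5 or not x1 and not x3 and not x5   [complement / identity]
= not x3 and not x5   [distribution]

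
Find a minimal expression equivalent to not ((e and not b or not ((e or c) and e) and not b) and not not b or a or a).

not a

not ((e and not b or not ((e or c) and e) and not b) and not not b or a or a)
= not ((e and not b or not e and not b) and not not b or a or a)   (absorption)
= not ((e and not b or not e and not b) and b or a or a)   (double negation)
= not (not b and b or a or a)   (distribution)
= not (a or a)   (complement / identity)
= not a   (idempotence)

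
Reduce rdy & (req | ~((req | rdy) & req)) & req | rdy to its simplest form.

rdy

rdy & (req | ~((req | rdy) & req)) & req | rdy
= rdy & (req | ~req) & req | rdy   (absorption)
= rdy & req | rdy   (complement / identity)
= rdy   (absorption)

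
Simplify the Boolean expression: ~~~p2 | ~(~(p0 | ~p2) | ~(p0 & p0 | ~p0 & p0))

~p2 | p0

~~~p2 | ~(~(p0 | ~p2) | ~(p0 & p0 | ~p0 & p0))
= ~~~p2 | ~(~(p0 | ~p2) | ~p0)
= ~~~p2 | (p0 | ~p2) & p0
= ~~~p2 | p0
= ~p2 | p0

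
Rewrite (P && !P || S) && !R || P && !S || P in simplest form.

(P && !P || S) && !R || P && !S || P
= S && !R || P && !S || P
= S && !R || P

S && !R || P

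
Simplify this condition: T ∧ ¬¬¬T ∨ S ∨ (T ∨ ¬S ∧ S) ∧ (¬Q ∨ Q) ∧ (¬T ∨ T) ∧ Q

T ∧ ¬¬¬T ∨ S ∨ (T ∨ ¬S ∧ S) ∧ (¬Q ∨ Q) ∧ (¬T ∨ T) ∧ Q
= T ∧ ¬¬¬T ∨ S ∨ (T ∨ ¬S ∧ S) ∧ (¬Q ∨ Q) ∧ Q
= T ∧ ¬¬¬T ∨ S ∨ (T ∨ ¬S ∧ S) ∧ Q
= T ∧ ¬T ∨ S ∨ (T ∨ ¬S ∧ S) ∧ Q
= S ∨ (T ∨ ¬S ∧ S) ∧ Q
= S ∨ T ∧ Q

S ∨ T ∧ Q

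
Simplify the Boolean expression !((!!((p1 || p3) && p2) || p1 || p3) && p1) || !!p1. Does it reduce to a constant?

!((!!((p1 || p3) && p2) || p1 || p3) && p1) || !!p1
= !(((p1 || p3) && p2 || p1 || p3) && p1) || !!p1   — double negation
= !((p1 || p3) && p1) || !!p1   — absorption
= !p1 || !!p1   — absorption
= !p1 || p1   — double negation
= true   — complement

true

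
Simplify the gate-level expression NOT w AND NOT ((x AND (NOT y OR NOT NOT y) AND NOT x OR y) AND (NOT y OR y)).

NOT w AND NOT ((x AND (NOT y OR NOT NOT y) AND NOT x OR y) AND (NOT y OR y))
= NOT w AND NOT ((x AND (NOT y OR y) AND NOT x OR y) AND (NOT y OR y))   — double negation
= NOT w AND NOT ((x AND NOT x OR y) AND (NOT y OR y))   — complement / identity
= NOT w AND NOT (y AND (NOT y OR y))   — complement / identity
= NOT w AND NOT y   — complement / identity

NOT w AND NOT y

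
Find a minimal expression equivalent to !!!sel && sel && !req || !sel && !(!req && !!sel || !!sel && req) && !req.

!!!sel && sel && !req || !sel && !(!req && !!sel || !!sel && req) && !req
= !!!sel && sel && !req || !sel && !!!sel && !req   [distribution]
= (!!!sel && sel || !sel && !!!sel) && !req   [distribution]
= (!!!sel && sel || !sel && !sel) && !req   [double negation]
= (!sel && sel || !sel && !sel) && !req   [double negation]
= !sel && !req   [distribution]

!sel && !req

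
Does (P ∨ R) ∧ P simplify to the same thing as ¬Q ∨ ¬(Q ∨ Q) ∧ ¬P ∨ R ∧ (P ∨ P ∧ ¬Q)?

No

E1: (P ∨ R) ∧ P
    = P   — absorption
E2: ¬Q ∨ ¬(Q ∨ Q) ∧ ¬P ∨ R ∧ (P ∨ P ∧ ¬Q)
    = ¬Q ∨ ¬(Q ∨ Q) ∧ ¬P ∨ R ∧ P   — absorption
    = ¬Q ∨ ¬Q ∧ ¬P ∨ R ∧ P   — idempotence
    = ¬Q ∨ R ∧ P   — absorption
These differ: at P=0, Q=0, R=0, E1 = 0 but E2 = 1.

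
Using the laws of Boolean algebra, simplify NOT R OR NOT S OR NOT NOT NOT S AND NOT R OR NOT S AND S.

NOT R OR NOT S OR NOT NOT NOT S AND NOT R OR NOT S AND S
= NOT R OR NOT S OR NOT S AND NOT R OR NOT S AND S   — double negation
= NOT R OR NOT S OR NOT S AND S   — absorption
= NOT R OR NOT S   — complement / identity

NOT R OR NOT S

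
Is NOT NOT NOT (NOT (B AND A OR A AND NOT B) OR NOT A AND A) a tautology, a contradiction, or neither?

neither

NOT NOT NOT (NOT (B AND A OR A AND NOT B) OR NOT A AND A)
= NOT NOT NOT (NOT A OR NOT A AND A)   (distribution)
= NOT NOT NOT NOT A   (complement / identity)
= NOT NOT A   (double negation)
= A   (double negation)
This depends on A, so it is not a constant.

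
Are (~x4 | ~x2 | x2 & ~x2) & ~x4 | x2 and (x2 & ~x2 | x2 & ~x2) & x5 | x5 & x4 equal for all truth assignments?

E1: (~x4 | ~x2 | x2 & ~x2) & ~x4 | x2
    = (~x4 | ~x2) & ~x4 | x2   — complement / identity
    = ~x4 | x2   — absorption
E2: (x2 & ~x2 | x2 & ~x2) & x5 | x5 & x4
    = x5 & (x2 & ~x2 | x2 & ~x2 | x4)   — distribution
    = x5 & (x2 & ~x2 | x4)   — idempotence
    = x5 & x4   — complement / identity
These differ: at x2=1, x4=0, x5=0, E1 = 1 but E2 = 0.

No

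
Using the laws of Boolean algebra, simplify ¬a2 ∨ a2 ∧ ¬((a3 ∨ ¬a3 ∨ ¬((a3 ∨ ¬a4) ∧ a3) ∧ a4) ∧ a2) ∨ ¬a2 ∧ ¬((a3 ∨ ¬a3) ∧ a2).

¬a2 ∨ a2 ∧ ¬((a3 ∨ ¬a3 ∨ ¬((a3 ∨ ¬a4) ∧ a3) ∧ a4) ∧ a2) ∨ ¬a2 ∧ ¬((a3 ∨ ¬a3) ∧ a2)
= ¬a2 ∨ a2 ∧ ¬((a3 ∨ ¬a3 ∨ ¬a3 ∧ a4) ∧ a2) ∨ ¬a2 ∧ ¬((a3 ∨ ¬a3) ∧ a2)
= ¬a2 ∨ a2 ∧ ¬((a3 ∨ ¬a3) ∧ a2) ∨ ¬a2 ∧ ¬((a3 ∨ ¬a3) ∧ a2)
= ¬a2 ∨ ¬((a3 ∨ ¬a3) ∧ a2)
= ¬a2 ∨ ¬a2
= ¬a2

¬a2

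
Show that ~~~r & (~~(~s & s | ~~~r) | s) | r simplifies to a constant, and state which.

~~~r & (~~(~s & s | ~~~r) | s) | r
= ~~~r & (~~~~~r | s) | r   — complement / identity
= ~~~r & (~~~r | s) | r   — double negation
= ~~~r | r   — absorption
= ~r | r   — double negation
= 1   — complement

1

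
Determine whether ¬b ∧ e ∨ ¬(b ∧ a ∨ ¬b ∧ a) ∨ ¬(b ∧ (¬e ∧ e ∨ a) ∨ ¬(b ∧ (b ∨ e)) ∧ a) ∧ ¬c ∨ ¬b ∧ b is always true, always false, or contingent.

contingent

¬b ∧ e ∨ ¬(b ∧ a ∨ ¬b ∧ a) ∨ ¬(b ∧ (¬e ∧ e ∨ a) ∨ ¬(b ∧ (b ∨ e)) ∧ a) ∧ ¬c ∨ ¬b ∧ b
= ¬b ∧ e ∨ ¬(b ∧ a ∨ ¬b ∧ a) ∨ ¬(b ∧ a ∨ ¬(b ∧ (b ∨ e)) ∧ a) ∧ ¬c ∨ ¬b ∧ b   (complement / identity)
= ¬b ∧ e ∨ ¬(b ∧ a ∨ ¬b ∧ a) ∨ ¬(b ∧ a ∨ ¬(b ∧ (b ∨ e)) ∧ a) ∧ ¬c   (complement / identity)
= ¬b ∧ e ∨ ¬(b ∧ a ∨ ¬b ∧ a) ∨ ¬(b ∧ a ∨ ¬b ∧ a) ∧ ¬c   (absorption)
= ¬b ∧ e ∨ ¬(b ∧ a ∨ ¬b ∧ a)   (absorption)
= ¬b ∧ e ∨ ¬a   (distribution)
This depends on a, b, e, so it is not a constant.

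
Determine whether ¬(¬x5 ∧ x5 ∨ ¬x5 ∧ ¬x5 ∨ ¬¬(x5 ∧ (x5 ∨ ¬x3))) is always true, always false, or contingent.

¬(¬x5 ∧ x5 ∨ ¬x5 ∧ ¬x5 ∨ ¬¬(x5 ∧ (x5 ∨ ¬x3)))
= ¬(¬x5 ∨ ¬¬(x5 ∧ (x5 ∨ ¬x3)))   [distribution]
= ¬(¬x5 ∨ ¬¬x5)   [absorption]
= x5 ∧ ¬x5   [De Morgan]
= False   [complement]

always false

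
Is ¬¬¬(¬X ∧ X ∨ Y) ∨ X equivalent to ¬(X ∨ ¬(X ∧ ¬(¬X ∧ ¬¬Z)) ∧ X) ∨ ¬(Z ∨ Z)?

No

E1: ¬¬¬(¬X ∧ X ∨ Y) ∨ X
    = ¬¬¬Y ∨ X   — complement / identity
    = ¬Y ∨ X   — double negation
E2: ¬(X ∨ ¬(X ∧ ¬(¬X ∧ ¬¬Z)) ∧ X) ∨ ¬(Z ∨ Z)
    = ¬(X ∨ ¬(X ∧ (X ∨ ¬Z)) ∧ X) ∨ ¬(Z ∨ Z)   — De Morgan
    = ¬(X ∨ ¬(X ∧ (X ∨ ¬Z)) ∧ X) ∨ ¬Z   — idempotence
    = ¬(X ∨ ¬X ∧ X) ∨ ¬Z   — absorption
    = ¬X ∨ ¬Z   — complement / identity
These differ: at X=0, Y=1, Z=1, E1 = 0 but E2 = 1.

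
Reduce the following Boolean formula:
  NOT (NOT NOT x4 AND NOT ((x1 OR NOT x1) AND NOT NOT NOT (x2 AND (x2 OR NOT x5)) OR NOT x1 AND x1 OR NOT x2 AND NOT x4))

NOT (NOT NOT x4 AND NOT ((x1 OR NOT x1) AND NOT NOT NOT (x2 AND (x2 OR NOT x5)) OR NOT x1 AND x1 OR NOT x2 AND NOT x4))
= NOT (NOT NOT x4 AND NOT (NOT NOT NOT (x2 AND (x2 OR NOT x5)) OR NOT x1 AND x1 OR NOT x2 AND NOT x4))   — complement / identity
= NOT (NOT NOT x4 AND NOT (NOT NOT NOT (x2 AND (x2 OR NOT x5)) OR NOT x2 AND NOT x4))   — complement / identity
= NOT (NOT NOT x4 AND NOT (NOT (x2 AND (x2 OR NOT x5)) OR NOT x2 AND NOT x4))   — double negation
= NOT (NOT NOT x4 AND NOT (NOT x2 OR NOT x2 AND NOT x4))   — absorption
= NOT (NOT NOT x4 AND NOT NOT x2)   — absorption
= NOT x4 OR NOT x2   — De Morgan

NOT x4 OR NOT x2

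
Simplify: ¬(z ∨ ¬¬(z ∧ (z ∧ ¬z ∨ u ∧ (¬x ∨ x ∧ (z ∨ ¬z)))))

¬(z ∨ ¬¬(z ∧ (z ∧ ¬z ∨ u ∧ (¬x ∨ x ∧ (z ∨ ¬z)))))
= ¬(z ∨ ¬¬(z ∧ (z ∧ ¬z ∨ u ∧ (¬x ∨ x))))   [complement / identity]
= ¬(z ∨ ¬¬(z ∧ u ∧ (¬x ∨ x)))   [complement / identity]
= ¬(z ∨ ¬¬(z ∧ u))   [complement / identity]
= ¬(z ∨ z ∧ u)   [double negation]
= ¬z   [absorption]

¬z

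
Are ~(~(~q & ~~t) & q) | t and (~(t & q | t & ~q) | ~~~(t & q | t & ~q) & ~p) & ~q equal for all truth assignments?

E1: ~(~(~q & ~~t) & q) | t
    = ~((q | ~t) & q) | t   — De Morgan
    = ~q | t   — absorption
E2: (~(t & q | t & ~q) | ~~~(t & q | t & ~q) & ~p) & ~q
    = (~(t & q | t & ~q) | ~(t & q | t & ~q) & ~p) & ~q   — double negation
    = ~(t & q | t & ~q) & ~q   — absorption
    = ~t & ~q   — distribution
These differ: at p=1, q=1, t=1, E1 = 1 but E2 = 0.

No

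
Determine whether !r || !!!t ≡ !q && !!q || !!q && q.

No

E1: !r || !!!t
    = !r || !t   [double negation]
E2: !q && !!q || !!q && q
    = !!q   [distribution]
    = q   [double negation]
These differ: at q=0, r=0, t=0, E1 = 1 but E2 = 0.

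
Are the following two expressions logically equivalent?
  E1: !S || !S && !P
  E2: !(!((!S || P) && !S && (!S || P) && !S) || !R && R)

Yes

E1: !S || !S && !P
    = !S   — absorption
E2: !(!((!S || P) && !S && (!S || P) && !S) || !R && R)
    = !(!((!S || P) && !S) || !R && R)   — idempotence
    = !!((!S || P) && !S)   — complement / identity
    = !!!S   — absorption
    = !S   — double negation
Both reduce to !S, so they are equivalent.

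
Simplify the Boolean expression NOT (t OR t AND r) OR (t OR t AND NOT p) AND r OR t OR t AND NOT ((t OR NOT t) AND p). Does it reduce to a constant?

NOT (t OR t AND r) OR (t OR t AND NOT p) AND r OR t OR t AND NOT ((t OR NOT t) AND p)
= NOT (t OR t AND r) OR (t OR t AND NOT p) AND r OR t OR t AND NOT p
= NOT (t OR t AND r) OR t OR t AND NOT p
= NOT (t OR t AND r) OR t
= NOT t OR t
= TRUE

TRUE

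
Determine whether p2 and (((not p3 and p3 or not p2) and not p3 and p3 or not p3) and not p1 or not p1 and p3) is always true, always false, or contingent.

contingent

p2 and (((not p3 and p3 or not p2) and not p3 and p3 or not p3) and not p1 or not p1 and p3)
= p2 and ((not p3 and p3 or not p3) and not p1 or not p1 and p3)   [absorption]
= p2 and (not p3 and not p1 or not p1 and p3)   [complement / identity]
= p2 and not p1   [distribution]
This depends on p1, p2, so it is not a constant.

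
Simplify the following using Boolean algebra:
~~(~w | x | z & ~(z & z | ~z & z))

~~(~w | x | z & ~(z & z | ~z & z))
= ~~(~w | x | z & ~z)   (distribution)
= ~w | x | z & ~z   (double negation)
= ~w | x   (complement / identity)

~w | x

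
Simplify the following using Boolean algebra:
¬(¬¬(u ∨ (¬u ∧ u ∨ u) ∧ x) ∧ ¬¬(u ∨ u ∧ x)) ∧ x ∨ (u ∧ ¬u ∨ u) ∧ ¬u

¬u ∧ x

¬(¬¬(u ∨ (¬u ∧ u ∨ u) ∧ x) ∧ ¬¬(u ∨ u ∧ x)) ∧ x ∨ (u ∧ ¬u ∨ u) ∧ ¬u
= (¬(u ∨ (¬u ∧ u ∨ u) ∧ x) ∨ ¬(u ∨ u ∧ x)) ∧ x ∨ (u ∧ ¬u ∨ u) ∧ ¬u   [De Morgan]
= (¬(u ∨ (¬u ∧ u ∨ u) ∧ x) ∨ ¬(u ∨ u ∧ x)) ∧ x ∨ u ∧ ¬u   [complement / identity]
= (¬(u ∨ u ∧ x) ∨ ¬(u ∨ u ∧ x)) ∧ x ∨ u ∧ ¬u   [complement / identity]
= ¬(u ∨ u ∧ x) ∧ x ∨ u ∧ ¬u   [idempotence]
= ¬u ∧ x ∨ u ∧ ¬u   [absorption]
= ¬u ∧ x   [complement / identity]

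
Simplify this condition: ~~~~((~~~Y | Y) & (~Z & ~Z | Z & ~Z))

~Z

~~~~((~~~Y | Y) & (~Z & ~Z | Z & ~Z))
= ~~~~((~~~Y | Y) & ~Z)   — distribution
= ~~~~((~Y | Y) & ~Z)   — double negation
= ~~~~~Z   — complement / identity
= ~~~Z   — double negation
= ~Z   — double negation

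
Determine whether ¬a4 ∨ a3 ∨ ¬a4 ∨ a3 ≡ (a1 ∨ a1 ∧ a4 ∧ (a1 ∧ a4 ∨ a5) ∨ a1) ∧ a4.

No

E1: ¬a4 ∨ a3 ∨ ¬a4 ∨ a3
    = ¬a4 ∨ a3   [idempotence]
E2: (a1 ∨ a1 ∧ a4 ∧ (a1 ∧ a4 ∨ a5) ∨ a1) ∧ a4
    = (a1 ∨ a1 ∧ a4 ∨ a1) ∧ a4   [absorption]
    = (a1 ∨ a1) ∧ a4   [absorption]
    = a1 ∧ a4   [idempotence]
These differ: at a1=0, a3=1, a4=0, a5=0, E1 = 1 but E2 = 0.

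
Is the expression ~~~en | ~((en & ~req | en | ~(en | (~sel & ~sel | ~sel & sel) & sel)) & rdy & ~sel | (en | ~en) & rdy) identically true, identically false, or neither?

~~~en | ~((en & ~req | en | ~(en | (~sel & ~sel | ~sel & sel) & sel)) & rdy & ~sel | (en | ~en) & rdy)
= ~~~en | ~((en | ~(en | (~sel & ~sel | ~sel & sel) & sel)) & rdy & ~sel | (en | ~en) & rdy)   — absorption
= ~en | ~((en | ~(en | (~sel & ~sel | ~sel & sel) & sel)) & rdy & ~sel | (en | ~en) & rdy)   — double negation
= ~en | ~((en | ~(en | ~sel & sel)) & rdy & ~sel | (en | ~en) & rdy)   — distribution
= ~en | ~((en | ~en) & rdy & ~sel | (en | ~en) & rdy)   — complement / identity
= ~en | ~((en | ~en) & rdy)   — absorption
= ~en | ~rdy   — complement / identity
This depends on en, rdy, so it is not a constant.

neither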